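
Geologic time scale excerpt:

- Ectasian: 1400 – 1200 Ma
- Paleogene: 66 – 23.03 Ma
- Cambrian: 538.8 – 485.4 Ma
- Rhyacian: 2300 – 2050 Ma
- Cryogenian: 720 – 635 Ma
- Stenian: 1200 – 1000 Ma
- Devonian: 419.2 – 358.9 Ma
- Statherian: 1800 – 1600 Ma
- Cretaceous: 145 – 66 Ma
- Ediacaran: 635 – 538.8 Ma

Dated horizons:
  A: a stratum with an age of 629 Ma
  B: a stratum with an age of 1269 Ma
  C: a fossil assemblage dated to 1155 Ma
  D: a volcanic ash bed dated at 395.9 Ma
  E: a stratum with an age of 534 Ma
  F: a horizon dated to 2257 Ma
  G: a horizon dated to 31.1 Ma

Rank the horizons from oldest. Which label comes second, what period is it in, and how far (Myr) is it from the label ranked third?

Larger Ma means older, so oldest first: F 2257 > B 1269 > C 1155 > A 629 > E 534 > D 395.9 > G 31.1.
Counting 2 along gives B (1269 Ma); the excerpt puts that inside the Ectasian, 1400–1200 Ma.
Next in line is C (1155 Ma), and 1269 − 1155 = 114 Myr.

B, in the Ectasian; 114 million years to C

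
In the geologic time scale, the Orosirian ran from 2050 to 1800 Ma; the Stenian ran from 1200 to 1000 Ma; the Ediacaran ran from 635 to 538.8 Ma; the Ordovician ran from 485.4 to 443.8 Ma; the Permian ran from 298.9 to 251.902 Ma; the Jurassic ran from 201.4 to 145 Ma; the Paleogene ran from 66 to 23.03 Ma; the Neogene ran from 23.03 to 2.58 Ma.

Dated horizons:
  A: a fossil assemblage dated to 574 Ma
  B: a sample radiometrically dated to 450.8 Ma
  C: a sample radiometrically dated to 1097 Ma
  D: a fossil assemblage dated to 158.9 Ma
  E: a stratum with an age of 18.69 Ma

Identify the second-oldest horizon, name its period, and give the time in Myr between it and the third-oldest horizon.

A, in the Ediacaran; 123.2 million years to B

Larger Ma means older, so oldest first: C 1097 > A 574 > B 450.8 > D 158.9 > E 18.69.
Counting 2 along gives A (574 Ma); the excerpt puts that inside the Ediacaran, 635–538.8 Ma.
Next in line is B (450.8 Ma), and 574 − 450.8 = 123.2 Myr.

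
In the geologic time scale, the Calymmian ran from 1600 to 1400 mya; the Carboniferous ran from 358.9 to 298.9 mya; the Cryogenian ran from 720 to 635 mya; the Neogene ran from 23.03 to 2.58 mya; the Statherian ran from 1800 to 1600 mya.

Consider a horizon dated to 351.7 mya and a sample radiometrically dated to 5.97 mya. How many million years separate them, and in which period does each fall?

345.73 million years apart; the first in the Carboniferous, the second in the Neogene

Elapsed time: 351.7 − 5.97 = 345.73 Myr.
351.7 Ma lies within 358.9–298.9 Ma: Carboniferous.
5.97 Ma lies within 23.03–2.58 Ma: Neogene.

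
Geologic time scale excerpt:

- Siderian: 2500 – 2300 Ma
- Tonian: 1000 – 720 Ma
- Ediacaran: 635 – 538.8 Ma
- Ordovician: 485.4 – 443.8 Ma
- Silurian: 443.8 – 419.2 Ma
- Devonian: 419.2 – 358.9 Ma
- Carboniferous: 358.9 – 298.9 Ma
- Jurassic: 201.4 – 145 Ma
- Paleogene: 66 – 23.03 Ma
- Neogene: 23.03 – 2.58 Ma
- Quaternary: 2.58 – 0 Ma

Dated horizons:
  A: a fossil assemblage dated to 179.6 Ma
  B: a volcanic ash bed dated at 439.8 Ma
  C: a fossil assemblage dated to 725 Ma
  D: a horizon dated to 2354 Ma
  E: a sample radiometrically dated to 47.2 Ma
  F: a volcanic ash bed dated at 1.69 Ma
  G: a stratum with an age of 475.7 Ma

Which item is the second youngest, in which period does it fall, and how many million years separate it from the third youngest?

Sorted youngest-first by Ma: F (1.69), E (47.2), A (179.6), B (439.8), G (475.7), C (725), D (2354).
The second youngest is E at 47.2 Ma, which lies in 66–23.03 Ma: the Paleogene.
The third youngest is A at 179.6 Ma; separation = |47.2 − 179.6| = 132.4 Myr.

E, in the Paleogene; 132.4 million years to A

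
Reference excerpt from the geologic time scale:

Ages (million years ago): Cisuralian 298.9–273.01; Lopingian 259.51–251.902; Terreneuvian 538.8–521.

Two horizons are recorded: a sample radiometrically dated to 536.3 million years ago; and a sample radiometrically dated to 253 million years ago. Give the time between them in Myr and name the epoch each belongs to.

283.3 million years apart; the first in the Terreneuvian, the second in the Lopingian

Elapsed time: 536.3 − 253 = 283.3 Myr.
536.3 Ma lies within 538.8–521 Ma: Terreneuvian.
253 Ma lies within 259.51–251.902 Ma: Lopingian.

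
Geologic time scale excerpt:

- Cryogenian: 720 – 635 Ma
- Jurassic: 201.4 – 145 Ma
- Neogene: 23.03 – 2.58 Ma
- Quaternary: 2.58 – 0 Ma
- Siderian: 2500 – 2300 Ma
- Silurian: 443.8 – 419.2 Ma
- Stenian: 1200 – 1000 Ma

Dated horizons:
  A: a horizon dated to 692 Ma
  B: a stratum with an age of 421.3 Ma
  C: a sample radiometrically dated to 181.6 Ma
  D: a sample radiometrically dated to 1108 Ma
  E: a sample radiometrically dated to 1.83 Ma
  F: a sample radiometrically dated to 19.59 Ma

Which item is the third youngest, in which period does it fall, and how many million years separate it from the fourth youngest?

Smaller Ma means younger, so youngest first: E 1.83 < F 19.59 < C 181.6 < B 421.3 < A 692 < D 1108.
Counting 3 along gives C (181.6 Ma); the excerpt puts that inside the Jurassic, 201.4–145 Ma.
Next in line is B (421.3 Ma), and 421.3 − 181.6 = 239.7 Myr.

C, in the Jurassic; 239.7 million years to B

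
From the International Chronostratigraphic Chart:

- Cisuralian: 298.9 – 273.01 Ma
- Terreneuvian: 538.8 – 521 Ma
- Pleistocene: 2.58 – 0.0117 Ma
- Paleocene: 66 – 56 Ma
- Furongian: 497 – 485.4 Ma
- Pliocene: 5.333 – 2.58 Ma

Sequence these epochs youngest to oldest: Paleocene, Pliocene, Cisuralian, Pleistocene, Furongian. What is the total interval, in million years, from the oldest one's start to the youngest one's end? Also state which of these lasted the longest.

Start ages (Ma): Furongian 497, Cisuralian 298.9, Paleocene 66, Pliocene 5.333, Pleistocene 2.58.
Ordered youngest to oldest: Pleistocene, Pliocene, Paleocene, Cisuralian, Furongian.
Span = 497 − 0.0117 = 496.9883 Myr.
Durations: Cisuralian 25.89, Pliocene 2.753, Paleocene 10, Furongian 11.6, Pleistocene 2.5683 → longest is Cisuralian (25.89 Myr).

Pleistocene → Pliocene → Paleocene → Cisuralian → Furongian; total span 496.9883 Myr; longest is Cisuralian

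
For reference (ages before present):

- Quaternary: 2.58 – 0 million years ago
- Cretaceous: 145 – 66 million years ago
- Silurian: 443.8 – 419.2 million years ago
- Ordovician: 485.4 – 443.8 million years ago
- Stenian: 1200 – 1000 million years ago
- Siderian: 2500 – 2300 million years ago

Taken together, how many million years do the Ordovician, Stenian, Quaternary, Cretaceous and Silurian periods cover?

Duration is start − end for each: (485.4 − 443.8) + (1200 − 1000) + (2.58 − 0) + (145 − 66) + (443.8 − 419.2).
That is 41.6 + 200 + 2.58 + 79 + 24.6, which totals 347.78 million years.

347.78 million years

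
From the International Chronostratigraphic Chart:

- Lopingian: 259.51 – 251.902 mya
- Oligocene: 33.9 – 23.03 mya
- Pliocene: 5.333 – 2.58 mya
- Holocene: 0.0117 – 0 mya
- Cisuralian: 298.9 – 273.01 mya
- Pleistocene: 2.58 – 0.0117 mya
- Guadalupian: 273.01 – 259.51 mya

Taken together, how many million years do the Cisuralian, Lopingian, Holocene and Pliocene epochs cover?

Duration is start − end for each: (298.9 − 273.01) + (259.51 − 251.902) + (0.0117 − 0) + (5.333 − 2.58).
That is 25.89 + 7.608 + 0.0117 + 2.753, which totals 36.2627 million years.

36.2627 million years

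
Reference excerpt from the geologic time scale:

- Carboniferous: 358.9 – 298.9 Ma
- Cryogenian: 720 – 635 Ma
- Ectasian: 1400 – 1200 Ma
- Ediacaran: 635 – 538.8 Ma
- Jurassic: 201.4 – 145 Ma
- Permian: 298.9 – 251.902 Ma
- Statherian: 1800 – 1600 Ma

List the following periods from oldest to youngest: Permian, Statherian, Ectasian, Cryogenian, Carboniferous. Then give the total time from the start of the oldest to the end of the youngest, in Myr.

From the excerpt: Permian 298.9–251.902; Statherian 1800–1600; Ectasian 1400–1200; Cryogenian 720–635; Carboniferous 358.9–298.9 (Ma).
Larger Ma is earlier, so the oldest is Statherian and the youngest is Permian; oldest to youngest: Statherian, Ectasian, Cryogenian, Carboniferous, Permian.
Oldest start 1800 minus youngest end 251.902 gives 1548.098 Myr overall.

Statherian → Ectasian → Cryogenian → Carboniferous → Permian; total span 1548.098 Myr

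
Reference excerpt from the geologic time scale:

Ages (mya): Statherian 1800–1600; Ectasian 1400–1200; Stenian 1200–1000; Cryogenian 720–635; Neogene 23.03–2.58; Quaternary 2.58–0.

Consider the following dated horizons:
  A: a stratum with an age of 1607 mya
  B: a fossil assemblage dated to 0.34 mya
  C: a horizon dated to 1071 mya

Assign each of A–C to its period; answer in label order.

A — Statherian; B — Quaternary; C — Stenian

Match each age against the start–end ranges in the excerpt: A = 1607 Ma → Statherian (1800–1600); B = 0.34 Ma → Quaternary (2.58–0); C = 1071 Ma → Stenian (1200–1000).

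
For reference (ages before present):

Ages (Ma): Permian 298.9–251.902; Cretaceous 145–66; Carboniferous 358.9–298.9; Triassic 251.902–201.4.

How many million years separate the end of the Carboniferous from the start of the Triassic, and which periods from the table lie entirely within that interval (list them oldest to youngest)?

The Carboniferous closes at 298.9 Ma and the Triassic opens at 251.902 Ma, so the interval is 298.9 − 251.902 = 46.998 Myr.
A period fits inside if it starts at or after 298.9 Ma and ends at or before 251.902 Ma; oldest first that gives Permian.

46.998 million years; Permian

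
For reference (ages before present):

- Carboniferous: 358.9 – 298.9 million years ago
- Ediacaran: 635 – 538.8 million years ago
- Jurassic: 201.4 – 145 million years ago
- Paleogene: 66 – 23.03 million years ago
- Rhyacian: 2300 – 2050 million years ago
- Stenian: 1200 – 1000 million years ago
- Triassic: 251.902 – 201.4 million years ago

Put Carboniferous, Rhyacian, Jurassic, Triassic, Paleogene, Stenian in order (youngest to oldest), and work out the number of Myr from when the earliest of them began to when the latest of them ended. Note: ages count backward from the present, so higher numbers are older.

From the excerpt: Carboniferous 358.9–298.9; Rhyacian 2300–2050; Jurassic 201.4–145; Triassic 251.902–201.4; Paleogene 66–23.03; Stenian 1200–1000 (Ma).
Larger Ma is earlier, so the oldest is Rhyacian and the youngest is Paleogene; youngest to oldest: Paleogene, Jurassic, Triassic, Carboniferous, Stenian, Rhyacian.
Oldest start 2300 minus youngest end 23.03 gives 2276.97 Myr overall.

Paleogene, Jurassic, Triassic, Carboniferous, Stenian, Rhyacian; total span 2276.97 Myr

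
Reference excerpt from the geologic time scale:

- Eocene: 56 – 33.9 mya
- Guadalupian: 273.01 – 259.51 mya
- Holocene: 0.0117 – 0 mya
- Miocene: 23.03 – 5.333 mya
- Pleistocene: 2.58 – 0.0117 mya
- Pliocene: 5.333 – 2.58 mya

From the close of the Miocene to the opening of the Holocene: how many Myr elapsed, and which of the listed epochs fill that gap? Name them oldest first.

The Miocene closes at 5.333 Ma and the Holocene opens at 0.0117 Ma, so the interval is 5.333 − 0.0117 = 5.3213 Myr.
An epoch fits inside if it starts at or after 5.333 Ma and ends at or before 0.0117 Ma; oldest first that gives Pliocene, Pleistocene.

5.3213 million years; Pliocene, Pleistocene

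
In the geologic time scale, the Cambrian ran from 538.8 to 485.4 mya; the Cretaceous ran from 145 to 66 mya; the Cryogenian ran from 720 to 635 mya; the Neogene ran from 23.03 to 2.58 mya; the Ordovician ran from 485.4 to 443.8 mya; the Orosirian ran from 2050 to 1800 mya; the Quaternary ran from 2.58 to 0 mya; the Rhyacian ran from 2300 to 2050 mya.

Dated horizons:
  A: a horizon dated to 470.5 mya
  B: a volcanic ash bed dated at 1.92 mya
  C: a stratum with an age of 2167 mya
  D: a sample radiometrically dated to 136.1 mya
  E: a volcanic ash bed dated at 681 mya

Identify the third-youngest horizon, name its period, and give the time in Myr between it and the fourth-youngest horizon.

Sorted youngest-first by Ma: B (1.92), D (136.1), A (470.5), E (681), C (2167).
The third youngest is A at 470.5 Ma, which lies in 485.4–443.8 Ma: the Ordovician.
The fourth youngest is E at 681 Ma; separation = |470.5 − 681| = 210.5 Myr.

A, in the Ordovician; 210.5 million years to E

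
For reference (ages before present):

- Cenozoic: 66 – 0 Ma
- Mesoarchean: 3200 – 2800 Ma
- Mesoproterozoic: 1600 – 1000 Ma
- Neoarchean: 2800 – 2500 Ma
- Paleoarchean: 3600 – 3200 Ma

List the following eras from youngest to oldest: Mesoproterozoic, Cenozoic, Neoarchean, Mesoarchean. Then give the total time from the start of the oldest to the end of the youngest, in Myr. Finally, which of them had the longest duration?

Start ages (Ma): Mesoarchean 3200, Neoarchean 2800, Mesoproterozoic 1600, Cenozoic 66.
Ordered youngest to oldest: Cenozoic, Mesoproterozoic, Neoarchean, Mesoarchean.
Span = 3200 − 0 = 3200 Myr.
Durations: Cenozoic 66, Mesoproterozoic 600, Mesoarchean 400, Neoarchean 300 → longest is Mesoproterozoic (600 Myr).

Cenozoic, Mesoproterozoic, Neoarchean, Mesoarchean; total span 3200 Myr; longest is Mesoproterozoic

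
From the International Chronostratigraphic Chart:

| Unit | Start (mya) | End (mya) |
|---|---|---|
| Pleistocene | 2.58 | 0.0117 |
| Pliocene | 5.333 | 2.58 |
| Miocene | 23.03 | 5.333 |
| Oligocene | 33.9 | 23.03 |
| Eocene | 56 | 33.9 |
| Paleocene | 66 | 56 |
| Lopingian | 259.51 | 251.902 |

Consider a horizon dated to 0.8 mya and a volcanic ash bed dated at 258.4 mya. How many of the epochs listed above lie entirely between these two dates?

5

258.4 Ma sits inside the Lopingian (259.51–251.902) and 0.8 Ma inside the Pleistocene (2.58–0.0117); neither of those is wholly between the two dates.
The listed epochs lying completely between them are Paleocene, Eocene, Oligocene, Miocene, Pliocene — 5 in all.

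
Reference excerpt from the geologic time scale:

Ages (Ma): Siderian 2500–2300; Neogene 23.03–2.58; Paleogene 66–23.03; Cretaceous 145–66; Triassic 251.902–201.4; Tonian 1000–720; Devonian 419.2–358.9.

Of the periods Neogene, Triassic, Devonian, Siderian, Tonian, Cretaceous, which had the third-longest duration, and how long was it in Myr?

Cretaceous, 79 million years

Durations: Neogene 20.45; Triassic 50.502; Devonian 60.3; Siderian 200; Tonian 280; Cretaceous 79 Myr.
Sorted longest-first: Tonian (280), Siderian (200), Cretaceous (79), Devonian (60.3), Triassic (50.502), Neogene (20.45).
The third longest is Cretaceous at 79 Myr.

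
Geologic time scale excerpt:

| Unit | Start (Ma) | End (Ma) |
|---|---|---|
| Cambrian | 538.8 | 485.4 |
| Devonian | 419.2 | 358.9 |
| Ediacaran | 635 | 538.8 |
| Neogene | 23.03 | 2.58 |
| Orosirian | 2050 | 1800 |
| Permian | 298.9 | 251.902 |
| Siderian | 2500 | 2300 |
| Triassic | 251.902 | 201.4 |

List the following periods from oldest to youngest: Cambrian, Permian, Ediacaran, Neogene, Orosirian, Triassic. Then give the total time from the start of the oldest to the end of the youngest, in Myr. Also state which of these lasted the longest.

From the excerpt: Cambrian 538.8–485.4; Permian 298.9–251.902; Ediacaran 635–538.8; Neogene 23.03–2.58; Orosirian 2050–1800; Triassic 251.902–201.4 (Ma).
Larger Ma is earlier, so the oldest is Orosirian and the youngest is Neogene; oldest to youngest: Orosirian, Ediacaran, Cambrian, Permian, Triassic, Neogene.
Oldest start 2050 minus youngest end 2.58 gives 2047.42 Myr overall.
Individual lengths (start − end): Permian 46.998; Cambrian 53.4; Orosirian 250; Triassic 50.502; Neogene 20.45; Ediacaran 96.2. The largest is Orosirian at 250 Myr.

Orosirian, Ediacaran, Cambrian, Permian, Triassic, Neogene; total span 2047.42 Myr; longest is Orosirian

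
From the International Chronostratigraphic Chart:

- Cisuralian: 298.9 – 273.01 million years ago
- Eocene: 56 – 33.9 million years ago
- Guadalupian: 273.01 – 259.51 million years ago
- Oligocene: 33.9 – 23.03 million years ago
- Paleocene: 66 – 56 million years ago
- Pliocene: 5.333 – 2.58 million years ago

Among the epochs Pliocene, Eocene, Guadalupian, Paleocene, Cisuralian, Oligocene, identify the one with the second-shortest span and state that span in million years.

Durations: Pliocene 2.753; Eocene 22.1; Guadalupian 13.5; Paleocene 10; Cisuralian 25.89; Oligocene 10.87 Myr.
Sorted shortest-first: Pliocene (2.753), Paleocene (10), Oligocene (10.87), Guadalupian (13.5), Eocene (22.1), Cisuralian (25.89).
The second shortest is Paleocene at 10 Myr.

Paleocene, 10 million years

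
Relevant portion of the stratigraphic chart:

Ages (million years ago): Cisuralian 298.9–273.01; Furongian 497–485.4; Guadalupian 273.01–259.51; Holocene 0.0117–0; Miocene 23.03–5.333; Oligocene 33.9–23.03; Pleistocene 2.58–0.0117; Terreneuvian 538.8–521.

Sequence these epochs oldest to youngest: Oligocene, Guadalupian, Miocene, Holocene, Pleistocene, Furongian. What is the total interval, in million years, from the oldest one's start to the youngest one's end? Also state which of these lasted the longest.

Start ages (Ma): Furongian 497, Guadalupian 273.01, Oligocene 33.9, Miocene 23.03, Pleistocene 2.58, Holocene 0.0117.
Ordered oldest to youngest: Furongian, Guadalupian, Oligocene, Miocene, Pleistocene, Holocene.
Span = 497 − 0 = 497 Myr.
Durations: Oligocene 10.87, Furongian 11.6, Guadalupian 13.5, Pleistocene 2.5683, Holocene 0.0117, Miocene 17.697 → longest is Miocene (17.697 Myr).

Furongian → Guadalupian → Oligocene → Miocene → Pleistocene → Holocene; total span 497 Myr; longest is Miocene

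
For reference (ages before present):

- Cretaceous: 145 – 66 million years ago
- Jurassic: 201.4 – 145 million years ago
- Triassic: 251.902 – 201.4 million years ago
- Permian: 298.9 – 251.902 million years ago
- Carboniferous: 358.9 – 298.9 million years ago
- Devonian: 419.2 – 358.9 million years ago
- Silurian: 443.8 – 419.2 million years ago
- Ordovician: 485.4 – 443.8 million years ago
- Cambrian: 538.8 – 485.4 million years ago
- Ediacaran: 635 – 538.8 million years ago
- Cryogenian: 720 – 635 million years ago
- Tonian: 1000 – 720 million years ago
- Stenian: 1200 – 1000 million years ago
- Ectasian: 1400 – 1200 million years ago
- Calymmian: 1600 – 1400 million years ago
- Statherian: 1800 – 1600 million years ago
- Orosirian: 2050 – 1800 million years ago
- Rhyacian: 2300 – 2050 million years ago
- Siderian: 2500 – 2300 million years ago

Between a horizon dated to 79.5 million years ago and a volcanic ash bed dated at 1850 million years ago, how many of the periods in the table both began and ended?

1850 Ma sits inside the Orosirian (2050–1800) and 79.5 Ma inside the Cretaceous (145–66); neither of those is wholly between the two dates.
The listed periods lying completely between them are Statherian, Calymmian, Ectasian, Stenian, Tonian, Cryogenian, Ediacaran, Cambrian, Ordovician, Silurian, Devonian, Carboniferous, Permian, Triassic, Jurassic — 15 in all.

15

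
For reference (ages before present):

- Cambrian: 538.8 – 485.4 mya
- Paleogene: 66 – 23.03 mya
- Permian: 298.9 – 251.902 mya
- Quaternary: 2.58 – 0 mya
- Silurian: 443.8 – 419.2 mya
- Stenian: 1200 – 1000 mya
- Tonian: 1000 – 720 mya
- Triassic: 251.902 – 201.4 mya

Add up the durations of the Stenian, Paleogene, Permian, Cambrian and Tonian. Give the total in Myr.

Duration is start − end for each: (1200 − 1000) + (66 − 23.03) + (298.9 − 251.902) + (538.8 − 485.4) + (1000 − 720).
That is 200 + 42.97 + 46.998 + 53.4 + 280, which totals 623.368 million years.

623.368 million years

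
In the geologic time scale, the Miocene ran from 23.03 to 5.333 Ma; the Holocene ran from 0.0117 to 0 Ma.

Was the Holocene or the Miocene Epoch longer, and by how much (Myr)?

Holocene: 0.0117 − 0 = 0.0117 Myr.
Miocene: 23.03 − 5.333 = 17.697 Myr.
Difference: 17.697 − 0.0117 = 17.6853 Myr, so the Miocene was longer.

Miocene, by 17.6853 million years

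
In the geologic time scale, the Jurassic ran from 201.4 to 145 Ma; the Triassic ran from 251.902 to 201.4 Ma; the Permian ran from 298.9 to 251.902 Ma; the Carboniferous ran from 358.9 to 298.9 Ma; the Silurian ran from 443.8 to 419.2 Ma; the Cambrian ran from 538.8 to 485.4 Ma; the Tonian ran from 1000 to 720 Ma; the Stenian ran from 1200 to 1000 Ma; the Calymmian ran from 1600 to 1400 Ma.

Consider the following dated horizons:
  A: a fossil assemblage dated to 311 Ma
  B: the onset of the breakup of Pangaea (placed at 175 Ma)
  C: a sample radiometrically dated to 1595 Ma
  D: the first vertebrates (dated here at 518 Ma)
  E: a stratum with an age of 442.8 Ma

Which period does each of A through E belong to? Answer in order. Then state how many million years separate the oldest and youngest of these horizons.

A: 311 Ma lies in 358.9–298.9 Ma, so Carboniferous.
B: 175 Ma lies in 201.4–145 Ma, so Jurassic.
C: 1595 Ma lies in 1600–1400 Ma, so Calymmian.
D: 518 Ma lies in 538.8–485.4 Ma, so Cambrian.
E: 442.8 Ma lies in 443.8–419.2 Ma, so Silurian.
Oldest = 1595 Ma, youngest = 175 Ma → span 1420 Myr.

A — Carboniferous; B — Jurassic; C — Calymmian; D — Cambrian; E — Silurian; span 1420 million years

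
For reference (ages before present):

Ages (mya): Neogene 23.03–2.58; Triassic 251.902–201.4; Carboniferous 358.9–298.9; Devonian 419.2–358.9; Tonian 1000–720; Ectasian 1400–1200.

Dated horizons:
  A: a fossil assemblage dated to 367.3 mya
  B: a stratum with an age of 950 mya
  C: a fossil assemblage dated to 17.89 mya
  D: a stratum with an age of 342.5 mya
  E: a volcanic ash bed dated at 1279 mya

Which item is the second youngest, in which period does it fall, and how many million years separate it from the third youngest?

D, in the Carboniferous; 24.8 million years to A

Smaller Ma means younger, so youngest first: C 17.89 < D 342.5 < A 367.3 < B 950 < E 1279.
Counting 2 along gives D (342.5 Ma); the excerpt puts that inside the Carboniferous, 358.9–298.9 Ma.
Next in line is A (367.3 Ma), and 367.3 − 342.5 = 24.8 Myr.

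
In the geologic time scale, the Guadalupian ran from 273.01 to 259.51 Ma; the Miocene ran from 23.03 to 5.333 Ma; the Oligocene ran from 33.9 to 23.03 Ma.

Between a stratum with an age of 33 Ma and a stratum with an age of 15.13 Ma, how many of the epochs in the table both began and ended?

0

The older date is 33 Ma and the younger is 15.13 Ma.
No epoch both begins after 33 Ma and ends before 15.13 Ma, so the count is 0.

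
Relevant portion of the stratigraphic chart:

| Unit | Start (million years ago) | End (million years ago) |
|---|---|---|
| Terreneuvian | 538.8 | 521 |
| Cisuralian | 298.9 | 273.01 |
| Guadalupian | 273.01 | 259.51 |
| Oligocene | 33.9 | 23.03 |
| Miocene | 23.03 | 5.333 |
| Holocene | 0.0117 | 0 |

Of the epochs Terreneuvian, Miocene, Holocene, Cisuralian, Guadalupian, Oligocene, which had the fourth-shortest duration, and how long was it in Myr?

Miocene, 17.697 million years

Durations: Terreneuvian 17.8; Miocene 17.697; Holocene 0.0117; Cisuralian 25.89; Guadalupian 13.5; Oligocene 10.87 Myr.
Sorted shortest-first: Holocene (0.0117), Oligocene (10.87), Guadalupian (13.5), Miocene (17.697), Terreneuvian (17.8), Cisuralian (25.89).
The fourth shortest is Miocene at 17.697 Myr.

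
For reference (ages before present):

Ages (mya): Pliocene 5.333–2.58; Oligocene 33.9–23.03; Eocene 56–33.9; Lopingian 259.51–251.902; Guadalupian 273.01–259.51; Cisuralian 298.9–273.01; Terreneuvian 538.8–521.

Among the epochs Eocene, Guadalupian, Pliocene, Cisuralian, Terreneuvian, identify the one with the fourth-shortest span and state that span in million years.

Start − end for each: Eocene 56 − 33.9 = 22.1; Guadalupian 273.01 − 259.51 = 13.5; Pliocene 5.333 − 2.58 = 2.753; Cisuralian 298.9 − 273.01 = 25.89; Terreneuvian 538.8 − 521 = 17.8.
Ranking these from shortest: Pliocene < Guadalupian < Terreneuvian < Eocene < Cisuralian.
Position 4 in that ranking is Eocene, which lasted 22.1 Myr.

Eocene, 22.1 million years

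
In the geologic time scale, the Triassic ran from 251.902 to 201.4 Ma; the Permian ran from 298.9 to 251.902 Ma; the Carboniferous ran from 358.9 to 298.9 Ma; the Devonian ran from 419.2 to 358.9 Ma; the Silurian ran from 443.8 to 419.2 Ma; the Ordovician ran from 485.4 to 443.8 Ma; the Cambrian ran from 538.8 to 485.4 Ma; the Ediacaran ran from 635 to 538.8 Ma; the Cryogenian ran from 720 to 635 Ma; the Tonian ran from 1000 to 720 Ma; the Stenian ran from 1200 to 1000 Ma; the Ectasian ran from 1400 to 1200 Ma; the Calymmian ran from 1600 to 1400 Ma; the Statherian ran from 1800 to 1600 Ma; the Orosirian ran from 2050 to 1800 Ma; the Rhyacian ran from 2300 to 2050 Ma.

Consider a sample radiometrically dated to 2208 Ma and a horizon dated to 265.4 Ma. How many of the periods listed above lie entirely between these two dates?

2208 Ma sits inside the Rhyacian (2300–2050) and 265.4 Ma inside the Permian (298.9–251.902); neither of those is wholly between the two dates.
The listed periods lying completely between them are Orosirian, Statherian, Calymmian, Ectasian, Stenian, Tonian, Cryogenian, Ediacaran, Cambrian, Ordovician, Silurian, Devonian, Carboniferous — 13 in all.

13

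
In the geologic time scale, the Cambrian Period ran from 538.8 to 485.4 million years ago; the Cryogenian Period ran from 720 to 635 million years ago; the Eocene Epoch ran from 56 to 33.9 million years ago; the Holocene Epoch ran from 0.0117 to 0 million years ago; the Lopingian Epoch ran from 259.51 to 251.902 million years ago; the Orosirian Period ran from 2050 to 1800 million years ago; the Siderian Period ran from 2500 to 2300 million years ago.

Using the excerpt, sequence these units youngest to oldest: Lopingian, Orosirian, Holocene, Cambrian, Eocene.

Holocene → Eocene → Lopingian → Cambrian → Orosirian

The oldest of these is Orosirian (starts 2050 Ma) and the youngest is Holocene (ends 0 Ma).
In between, by decreasing start age: Cambrian (538.8), Lopingian (259.51), Eocene (56).
Listing youngest first means reversing that sequence.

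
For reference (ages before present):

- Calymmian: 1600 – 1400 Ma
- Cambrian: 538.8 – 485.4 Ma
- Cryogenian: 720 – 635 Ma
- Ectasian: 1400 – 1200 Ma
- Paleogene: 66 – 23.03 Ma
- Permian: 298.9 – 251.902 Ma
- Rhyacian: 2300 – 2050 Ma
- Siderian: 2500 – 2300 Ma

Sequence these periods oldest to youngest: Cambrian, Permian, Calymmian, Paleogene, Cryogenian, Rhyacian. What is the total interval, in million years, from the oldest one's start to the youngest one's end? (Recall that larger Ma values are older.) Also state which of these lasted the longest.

Rhyacian → Calymmian → Cryogenian → Cambrian → Permian → Paleogene; total span 2276.97 Myr; longest is Rhyacian

Start ages (Ma): Rhyacian 2300, Calymmian 1600, Cryogenian 720, Cambrian 538.8, Permian 298.9, Paleogene 66.
Ordered oldest to youngest: Rhyacian, Calymmian, Cryogenian, Cambrian, Permian, Paleogene.
Span = 2300 − 23.03 = 2276.97 Myr.
Durations: Rhyacian 250, Cryogenian 85, Paleogene 42.97, Permian 46.998, Calymmian 200, Cambrian 53.4 → longest is Rhyacian (250 Myr).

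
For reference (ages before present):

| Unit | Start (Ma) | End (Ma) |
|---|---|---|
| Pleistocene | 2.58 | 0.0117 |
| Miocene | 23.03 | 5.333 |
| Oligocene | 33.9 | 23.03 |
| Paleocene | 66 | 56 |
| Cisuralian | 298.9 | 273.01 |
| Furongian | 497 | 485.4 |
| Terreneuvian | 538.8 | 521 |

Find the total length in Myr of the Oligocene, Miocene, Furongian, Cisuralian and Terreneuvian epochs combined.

83.857 million years

Duration is start − end for each: (33.9 − 23.03) + (23.03 − 5.333) + (497 − 485.4) + (298.9 − 273.01) + (538.8 − 521).
That is 10.87 + 17.697 + 11.6 + 25.89 + 17.8, which totals 83.857 million years.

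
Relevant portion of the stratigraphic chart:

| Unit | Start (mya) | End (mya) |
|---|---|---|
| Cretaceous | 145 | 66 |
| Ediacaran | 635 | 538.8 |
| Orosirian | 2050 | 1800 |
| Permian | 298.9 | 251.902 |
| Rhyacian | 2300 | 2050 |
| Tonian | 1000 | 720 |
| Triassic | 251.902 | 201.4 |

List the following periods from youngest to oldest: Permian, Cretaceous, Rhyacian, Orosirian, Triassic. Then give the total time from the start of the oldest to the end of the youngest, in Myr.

From the excerpt: Permian 298.9–251.902; Cretaceous 145–66; Rhyacian 2300–2050; Orosirian 2050–1800; Triassic 251.902–201.4 (Ma).
Larger Ma is earlier, so the oldest is Rhyacian and the youngest is Cretaceous; youngest to oldest: Cretaceous, Triassic, Permian, Orosirian, Rhyacian.
Oldest start 2300 minus youngest end 66 gives 2234 Myr overall.

Cretaceous → Triassic → Permian → Orosirian → Rhyacian; total span 2234 Myr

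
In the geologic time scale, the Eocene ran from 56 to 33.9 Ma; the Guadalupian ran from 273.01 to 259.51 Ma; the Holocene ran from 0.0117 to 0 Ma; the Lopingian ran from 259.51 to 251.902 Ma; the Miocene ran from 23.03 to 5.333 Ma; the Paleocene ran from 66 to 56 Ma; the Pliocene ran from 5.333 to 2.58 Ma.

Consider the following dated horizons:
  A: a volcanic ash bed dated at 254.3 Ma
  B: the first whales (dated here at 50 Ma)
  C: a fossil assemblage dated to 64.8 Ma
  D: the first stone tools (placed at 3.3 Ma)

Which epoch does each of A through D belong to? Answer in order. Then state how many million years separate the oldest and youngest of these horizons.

A — Lopingian; B — Eocene; C — Paleocene; D — Pliocene; span 251 million years

Match each age against the start–end ranges in the excerpt: A = 254.3 Ma → Lopingian (259.51–251.902); B = 50 Ma → Eocene (56–33.9); C = 64.8 Ma → Paleocene (66–56); D = 3.3 Ma → Pliocene (5.333–2.58).
The largest age is 254.3 Ma and the smallest is 3.3 Ma; their difference is 251 Myr.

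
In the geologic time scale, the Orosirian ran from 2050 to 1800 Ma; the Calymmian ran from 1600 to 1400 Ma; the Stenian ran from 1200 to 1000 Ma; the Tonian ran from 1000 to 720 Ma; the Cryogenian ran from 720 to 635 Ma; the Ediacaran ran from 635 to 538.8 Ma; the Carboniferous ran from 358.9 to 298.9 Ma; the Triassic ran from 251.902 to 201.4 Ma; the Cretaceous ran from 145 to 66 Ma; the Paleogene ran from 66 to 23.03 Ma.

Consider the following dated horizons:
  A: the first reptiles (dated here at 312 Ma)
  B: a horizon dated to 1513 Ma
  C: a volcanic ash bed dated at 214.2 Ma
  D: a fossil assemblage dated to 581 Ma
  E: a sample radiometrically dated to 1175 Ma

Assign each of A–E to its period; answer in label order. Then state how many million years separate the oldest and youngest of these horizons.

A — Carboniferous; B — Calymmian; C — Triassic; D — Ediacaran; E — Stenian; span 1298.8 million years

A: 312 Ma lies in 358.9–298.9 Ma, so Carboniferous.
B: 1513 Ma lies in 1600–1400 Ma, so Calymmian.
C: 214.2 Ma lies in 251.902–201.4 Ma, so Triassic.
D: 581 Ma lies in 635–538.8 Ma, so Ediacaran.
E: 1175 Ma lies in 1200–1000 Ma, so Stenian.
Oldest = 1513 Ma, youngest = 214.2 Ma → span 1298.8 Myr.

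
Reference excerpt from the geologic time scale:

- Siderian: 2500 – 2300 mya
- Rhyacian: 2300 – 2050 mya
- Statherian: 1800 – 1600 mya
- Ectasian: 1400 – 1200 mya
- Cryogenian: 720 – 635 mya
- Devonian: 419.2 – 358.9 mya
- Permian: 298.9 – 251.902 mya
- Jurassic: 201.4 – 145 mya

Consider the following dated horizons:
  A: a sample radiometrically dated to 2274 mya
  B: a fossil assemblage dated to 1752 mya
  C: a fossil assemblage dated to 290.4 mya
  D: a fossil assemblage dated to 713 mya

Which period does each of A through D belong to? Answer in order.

A: 2274 Ma lies in 2300–2050 Ma, so Rhyacian.
B: 1752 Ma lies in 1800–1600 Ma, so Statherian.
C: 290.4 Ma lies in 298.9–251.902 Ma, so Permian.
D: 713 Ma lies in 720–635 Ma, so Cryogenian.

A — Rhyacian; B — Statherian; C — Permian; D — Cryogenian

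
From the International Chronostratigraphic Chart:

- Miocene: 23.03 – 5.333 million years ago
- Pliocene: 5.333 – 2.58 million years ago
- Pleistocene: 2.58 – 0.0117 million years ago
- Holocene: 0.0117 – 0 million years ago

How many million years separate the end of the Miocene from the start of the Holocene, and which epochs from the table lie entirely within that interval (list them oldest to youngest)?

End of Miocene = 5.333 Ma; start of Holocene = 0.0117 Ma.
Gap = 5.333 − 0.0117 = 5.3213 Myr.
Epochs wholly inside 5.333–0.0117 Ma: Pliocene (5.333–2.58), Pleistocene (2.58–0.0117).

5.3213 million years; Pliocene, Pleistocene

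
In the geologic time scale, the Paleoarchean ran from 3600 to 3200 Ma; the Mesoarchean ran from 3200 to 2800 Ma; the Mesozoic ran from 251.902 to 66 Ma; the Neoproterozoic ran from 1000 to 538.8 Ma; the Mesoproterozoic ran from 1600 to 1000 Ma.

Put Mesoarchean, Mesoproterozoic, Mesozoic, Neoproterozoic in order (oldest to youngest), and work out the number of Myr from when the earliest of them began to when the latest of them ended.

Mesoarchean, Mesoproterozoic, Neoproterozoic, Mesozoic; total span 3134 Myr

Start ages (Ma): Mesoarchean 3200, Mesoproterozoic 1600, Neoproterozoic 1000, Mesozoic 251.902.
Ordered oldest to youngest: Mesoarchean, Mesoproterozoic, Neoproterozoic, Mesozoic.
Span = 3200 − 66 = 3134 Myr.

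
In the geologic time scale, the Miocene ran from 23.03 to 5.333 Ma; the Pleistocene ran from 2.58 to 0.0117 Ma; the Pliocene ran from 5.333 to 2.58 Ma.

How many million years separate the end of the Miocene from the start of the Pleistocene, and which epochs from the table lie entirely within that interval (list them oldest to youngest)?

End of Miocene = 5.333 Ma; start of Pleistocene = 2.58 Ma.
Gap = 5.333 − 2.58 = 2.753 Myr.
Epochs wholly inside 5.333–2.58 Ma: Pliocene (5.333–2.58).

2.753 million years; Pliocene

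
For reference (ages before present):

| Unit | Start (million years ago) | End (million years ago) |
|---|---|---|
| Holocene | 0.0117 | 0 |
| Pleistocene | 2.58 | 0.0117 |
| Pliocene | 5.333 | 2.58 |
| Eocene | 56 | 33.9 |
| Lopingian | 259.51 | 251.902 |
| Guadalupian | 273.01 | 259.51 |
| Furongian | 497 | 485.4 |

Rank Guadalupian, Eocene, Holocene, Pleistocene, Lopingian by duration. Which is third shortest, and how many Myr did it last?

Lopingian, 7.608 million years

Durations: Guadalupian 13.5; Eocene 22.1; Holocene 0.0117; Pleistocene 2.5683; Lopingian 7.608 Myr.
Sorted shortest-first: Holocene (0.0117), Pleistocene (2.5683), Lopingian (7.608), Guadalupian (13.5), Eocene (22.1).
The third shortest is Lopingian at 7.608 Myr.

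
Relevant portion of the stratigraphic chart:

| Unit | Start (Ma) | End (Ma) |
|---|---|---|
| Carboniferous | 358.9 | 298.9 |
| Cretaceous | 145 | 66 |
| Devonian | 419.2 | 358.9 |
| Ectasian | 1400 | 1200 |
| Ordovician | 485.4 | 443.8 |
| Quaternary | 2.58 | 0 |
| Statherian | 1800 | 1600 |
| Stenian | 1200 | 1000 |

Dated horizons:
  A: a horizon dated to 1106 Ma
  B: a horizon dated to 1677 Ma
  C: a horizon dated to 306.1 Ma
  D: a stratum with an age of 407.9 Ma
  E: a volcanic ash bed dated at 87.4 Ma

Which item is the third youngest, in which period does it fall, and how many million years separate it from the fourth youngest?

D, in the Devonian; 698.1 million years to A

Sorted youngest-first by Ma: E (87.4), C (306.1), D (407.9), A (1106), B (1677).
The third youngest is D at 407.9 Ma, which lies in 419.2–358.9 Ma: the Devonian.
The fourth youngest is A at 1106 Ma; separation = |407.9 − 1106| = 698.1 Myr.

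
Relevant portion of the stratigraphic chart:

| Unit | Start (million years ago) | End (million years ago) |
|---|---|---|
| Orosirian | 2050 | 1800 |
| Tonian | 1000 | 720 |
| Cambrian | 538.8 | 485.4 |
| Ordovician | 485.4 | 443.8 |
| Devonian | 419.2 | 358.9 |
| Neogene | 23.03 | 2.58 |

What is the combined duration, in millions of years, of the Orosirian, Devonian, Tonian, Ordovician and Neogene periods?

652.35 million years

Each duration: Orosirian = 250; Devonian = 60.3; Tonian = 280; Ordovician = 41.6; Neogene = 20.45.
Sum: 250 + 60.3 + 280 + 41.6 + 20.45 = 652.35 Myr.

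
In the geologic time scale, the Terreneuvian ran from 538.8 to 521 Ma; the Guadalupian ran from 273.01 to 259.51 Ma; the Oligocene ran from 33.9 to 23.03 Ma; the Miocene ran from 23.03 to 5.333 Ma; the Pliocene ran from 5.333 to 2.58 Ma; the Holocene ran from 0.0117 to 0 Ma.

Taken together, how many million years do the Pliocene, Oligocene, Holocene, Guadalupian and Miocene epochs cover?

Duration is start − end for each: (5.333 − 2.58) + (33.9 − 23.03) + (0.0117 − 0) + (273.01 − 259.51) + (23.03 − 5.333).
That is 2.753 + 10.87 + 0.0117 + 13.5 + 17.697, which totals 44.8317 million years.

44.8317 million years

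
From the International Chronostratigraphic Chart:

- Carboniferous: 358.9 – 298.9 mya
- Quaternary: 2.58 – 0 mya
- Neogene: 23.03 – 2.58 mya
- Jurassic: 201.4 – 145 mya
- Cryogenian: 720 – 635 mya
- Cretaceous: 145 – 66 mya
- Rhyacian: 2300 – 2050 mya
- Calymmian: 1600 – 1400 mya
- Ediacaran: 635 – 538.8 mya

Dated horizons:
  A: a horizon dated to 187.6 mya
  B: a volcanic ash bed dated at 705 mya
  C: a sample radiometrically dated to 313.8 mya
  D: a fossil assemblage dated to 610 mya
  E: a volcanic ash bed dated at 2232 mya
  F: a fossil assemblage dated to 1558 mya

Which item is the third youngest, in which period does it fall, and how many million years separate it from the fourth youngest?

Smaller Ma means younger, so youngest first: A 187.6 < C 313.8 < D 610 < B 705 < F 1558 < E 2232.
Counting 3 along gives D (610 Ma); the excerpt puts that inside the Ediacaran, 635–538.8 Ma.
Next in line is B (705 Ma), and 705 − 610 = 95 Myr.

D, in the Ediacaran; 95 million years to B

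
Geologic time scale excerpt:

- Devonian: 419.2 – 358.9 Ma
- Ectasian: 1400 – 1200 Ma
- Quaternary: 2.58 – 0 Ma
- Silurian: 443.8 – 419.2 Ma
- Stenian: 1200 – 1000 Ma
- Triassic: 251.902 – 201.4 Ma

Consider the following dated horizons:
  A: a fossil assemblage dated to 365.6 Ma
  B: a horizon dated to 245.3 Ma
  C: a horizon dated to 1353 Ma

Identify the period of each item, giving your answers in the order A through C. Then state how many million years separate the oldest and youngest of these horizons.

A — Devonian; B — Triassic; C — Ectasian; span 1107.7 million years

A: 365.6 Ma lies in 419.2–358.9 Ma, so Devonian.
B: 245.3 Ma lies in 251.902–201.4 Ma, so Triassic.
C: 1353 Ma lies in 1400–1200 Ma, so Ectasian.
Oldest = 1353 Ma, youngest = 245.3 Ma → span 1107.7 Myr.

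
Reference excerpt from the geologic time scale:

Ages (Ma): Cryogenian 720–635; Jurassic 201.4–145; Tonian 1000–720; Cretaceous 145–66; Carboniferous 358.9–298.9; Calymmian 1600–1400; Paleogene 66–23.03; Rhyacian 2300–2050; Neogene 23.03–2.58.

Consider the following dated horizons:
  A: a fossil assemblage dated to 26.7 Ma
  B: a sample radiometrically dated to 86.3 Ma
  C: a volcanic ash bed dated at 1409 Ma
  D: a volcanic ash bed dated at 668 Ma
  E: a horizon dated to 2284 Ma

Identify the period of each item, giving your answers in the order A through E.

A — Paleogene; B — Cretaceous; C — Calymmian; D — Cryogenian; E — Rhyacian

Match each age against the start–end ranges in the excerpt: A = 26.7 Ma → Paleogene (66–23.03); B = 86.3 Ma → Cretaceous (145–66); C = 1409 Ma → Calymmian (1600–1400); D = 668 Ma → Cryogenian (720–635); E = 2284 Ma → Rhyacian (2300–2050).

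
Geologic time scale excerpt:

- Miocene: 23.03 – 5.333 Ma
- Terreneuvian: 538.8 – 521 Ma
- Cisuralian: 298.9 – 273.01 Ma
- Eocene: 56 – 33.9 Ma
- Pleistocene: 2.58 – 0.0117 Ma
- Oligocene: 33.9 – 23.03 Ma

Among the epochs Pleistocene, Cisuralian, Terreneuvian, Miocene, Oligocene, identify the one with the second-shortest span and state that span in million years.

Oligocene, 10.87 million years

Start − end for each: Pleistocene 2.58 − 0.0117 = 2.5683; Cisuralian 298.9 − 273.01 = 25.89; Terreneuvian 538.8 − 521 = 17.8; Miocene 23.03 − 5.333 = 17.697; Oligocene 33.9 − 23.03 = 10.87.
Ranking these from shortest: Pleistocene < Oligocene < Miocene < Terreneuvian < Cisuralian.
Position 2 in that ranking is Oligocene, which lasted 10.87 Myr.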